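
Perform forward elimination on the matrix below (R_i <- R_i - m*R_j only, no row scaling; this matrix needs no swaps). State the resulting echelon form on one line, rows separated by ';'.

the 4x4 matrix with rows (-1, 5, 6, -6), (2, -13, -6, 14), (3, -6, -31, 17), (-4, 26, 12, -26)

REF = [-1 5 6 -6; 0 -3 6 2; 0 0 5 5; 0 0 0 2]

Forward elimination:
R2 <- R2 - (-2)*R1:  [  0  -3   6   2 ]
R3 <- R3 - (-3)*R1:  [   0    9  -13   -1 ]
R4 <- R4 - (4)*R1:  [   0    6  -12   -2 ]
R3 <- R3 - (-3)*R2:  [ 0  0  5  5 ]
R4 <- R4 - (-2)*R2:  [ 0  0  0  2 ]
Row echelon form:
[ -1   5  6  -6 ]
[  0  -3  6   2 ]
[  0   0  5   5 ]
[  0   0  0   2 ]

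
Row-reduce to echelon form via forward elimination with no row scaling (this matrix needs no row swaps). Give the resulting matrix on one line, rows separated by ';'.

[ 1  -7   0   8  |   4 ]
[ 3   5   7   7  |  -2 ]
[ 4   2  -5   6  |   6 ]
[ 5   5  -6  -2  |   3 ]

REF = [1 -7 0 8 4; 0 26 7 -17 -14; 0 0 -170/13 -83/13 80/13; 0 0 0 -651/85 -57/17]

Forward elimination:
R2 <- R2 - (3)*R1:  [   0   26    7  -17  -14 ]
R3 <- R3 - (4)*R1:  [   0   30   -5  -26  -10 ]
R4 <- R4 - (5)*R1:  [   0   40   -6  -42  -17 ]
R3 <- R3 - (15/13)*R2:  [       0        0  -170/13   -83/13    80/13 ]
R4 <- R4 - (20/13)*R2:  [       0        0  -218/13  -206/13    59/13 ]
R4 <- R4 - (109/85)*R3:  [       0        0        0  -651/85   -57/17 ]
Row echelon form:
[ 1  -7        0        8  |       4 ]
[ 0  26        7      -17  |     -14 ]
[ 0   0  -170/13   -83/13  |   80/13 ]
[ 0   0        0  -651/85  |  -57/17 ]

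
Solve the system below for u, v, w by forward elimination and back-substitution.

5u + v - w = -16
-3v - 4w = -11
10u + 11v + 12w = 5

(-3, 1, 2)

Forward elimination on [A|b]:
R3 <- R3 - (2)*R1:  [  0   9  14  37 ]
R3 <- R3 - (-3)*R2:  [ 0  0  2  4 ]
Row echelon form:
[ 5   1  -1  |  -16 ]
[ 0  -3  -4  |  -11 ]
[ 0   0   2  |    4 ]
Back-substitution:
w = (4) / 2 = 2
v = (-11 - (-4)*(2)) / -3 = 1
u = (-16 - (1)*(1) - (-1)*(2)) / 5 = -3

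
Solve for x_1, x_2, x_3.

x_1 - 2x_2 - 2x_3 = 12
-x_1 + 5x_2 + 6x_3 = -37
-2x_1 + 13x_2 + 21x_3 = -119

Forward elimination on [A|b]:
R2 <- R2 - (-1)*R1:  [   0    3    4  -25 ]
R3 <- R3 - (-2)*R1:  [   0    9   17  -95 ]
R3 <- R3 - (3)*R2:  [   0    0    5  -20 ]
Row echelon form:
[ 1  -2  -2  |   12 ]
[ 0   3   4  |  -25 ]
[ 0   0   5  |  -20 ]
Back-substitution:
x_3 = (-20) / 5 = -4
x_2 = (-25 - (4)*(-4)) / 3 = -3
x_1 = (12 - (-2)*(-3) - (-2)*(-4)) / 1 = -2

(-2, -3, -4)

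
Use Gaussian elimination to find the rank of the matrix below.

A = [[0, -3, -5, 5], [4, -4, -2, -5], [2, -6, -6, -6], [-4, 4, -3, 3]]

Row reduction:
R1 <-> R2   (pivot in column 1 was zero)
[  4  -4  -2  -5 ]
[  0  -3  -5   5 ]
[  2  -6  -6  -6 ]
[ -4   4  -3   3 ]
R3 <- R3 - (1/2)*R1:  [    0    -4    -5  -7/2 ]
R4 <- R4 - (-1)*R1:  [  0   0  -5  -2 ]
R3 <- R3 - (4/3)*R2:  [     0      0    5/3  -61/6 ]
R4 <- R4 - (-3)*R3:  [     0      0      0  -65/2 ]
Row echelon form:
[ 4  -4   -2     -5 ]
[ 0  -3   -5      5 ]
[ 0   0  5/3  -61/6 ]
[ 0   0    0  -65/2 ]
Nonzero rows / pivot columns: 4

rank(A) = 4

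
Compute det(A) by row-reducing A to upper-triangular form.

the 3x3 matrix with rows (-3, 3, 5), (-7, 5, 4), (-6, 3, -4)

det(A) = -15

Forward elimination:
R2 <- R2 - (7/3)*R1:  [     0     -2  -23/3 ]
R3 <- R3 - (2)*R1:  [   0   -3  -14 ]
R3 <- R3 - (3/2)*R2:  [    0     0  -5/2 ]
Upper-triangular form:
[ -3   3      5 ]
[  0  -2  -23/3 ]
[  0   0   -5/2 ]
det(A) = (-1)^0 * (-3) * (-2) * (-5/2) = -15  (0 row swaps -> sign +1)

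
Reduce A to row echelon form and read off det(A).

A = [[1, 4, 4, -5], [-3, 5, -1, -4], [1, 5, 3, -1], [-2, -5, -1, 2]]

det(A) = -310

Forward elimination:
R2 <- R2 - (-3)*R1:  [   0   17   11  -19 ]
R3 <- R3 - (1)*R1:  [  0   1  -1   4 ]
R4 <- R4 - (-2)*R1:  [  0   3   7  -8 ]
R3 <- R3 - (1/17)*R2:  [      0       0  -28/17   87/17 ]
R4 <- R4 - (3/17)*R2:  [      0       0   86/17  -79/17 ]
R4 <- R4 - (-43/14)*R3:  [      0       0       0  155/14 ]
Upper-triangular form:
[ 1   4       4      -5 ]
[ 0  17      11     -19 ]
[ 0   0  -28/17   87/17 ]
[ 0   0       0  155/14 ]
det(A) = (-1)^0 * (1) * (17) * (-28/17) * (155/14) = -310  (0 row swaps -> sign +1)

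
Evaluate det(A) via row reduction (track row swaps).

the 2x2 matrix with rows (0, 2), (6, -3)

Forward elimination:
R1 <-> R2   (pivot in column 1 was zero)
[ 6  -3 ]
[ 0   2 ]
Upper-triangular form:
[ 6  -3 ]
[ 0   2 ]
det(A) = (-1)^1 * (6) * (2) = -12  (1 row swap -> sign -1)

det(A) = -12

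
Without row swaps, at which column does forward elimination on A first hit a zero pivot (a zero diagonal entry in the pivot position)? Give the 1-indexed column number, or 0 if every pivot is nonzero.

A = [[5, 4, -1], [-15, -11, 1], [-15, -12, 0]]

first zero-pivot column = 0

Naive forward elimination:
R2 <- R2 - (-3)*R1:  [  0   1  -2 ]
R3 <- R3 - (-3)*R1:  [  0   0  -3 ]
All pivots nonzero; naive elimination completes without hitting a zero pivot.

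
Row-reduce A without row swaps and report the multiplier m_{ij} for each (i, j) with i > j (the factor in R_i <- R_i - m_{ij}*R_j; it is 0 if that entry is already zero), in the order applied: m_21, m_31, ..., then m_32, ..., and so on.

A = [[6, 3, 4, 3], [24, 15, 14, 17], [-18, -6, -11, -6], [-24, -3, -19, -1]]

Forward elimination:
R2 <- R2 - (4)*R1:  [  0   3  -2   5 ]
R3 <- R3 - (-3)*R1:  [ 0  3  1  3 ]
R4 <- R4 - (-4)*R1:  [  0   9  -3  11 ]
R3 <- R3 - (1)*R2:  [  0   0   3  -2 ]
R4 <- R4 - (3)*R2:  [  0   0   3  -4 ]
R4 <- R4 - (1)*R3:  [  0   0   0  -2 ]
Multipliers (in order of application): m_{21} = 4, m_{31} = -3, m_{41} = -4, m_{32} = 1, m_{42} = 3, m_{43} = 1

multipliers: 4, -3, -4, 1, 3, 1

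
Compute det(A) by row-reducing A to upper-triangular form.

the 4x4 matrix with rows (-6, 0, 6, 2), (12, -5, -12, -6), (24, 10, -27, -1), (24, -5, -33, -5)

det(A) = 360

Forward elimination:
R2 <- R2 - (-2)*R1:  [  0  -5   0  -2 ]
R3 <- R3 - (-4)*R1:  [  0  10  -3   7 ]
R4 <- R4 - (-4)*R1:  [  0  -5  -9   3 ]
R3 <- R3 - (-2)*R2:  [  0   0  -3   3 ]
R4 <- R4 - (1)*R2:  [  0   0  -9   5 ]
R4 <- R4 - (3)*R3:  [  0   0   0  -4 ]
Upper-triangular form:
[ -6   0   6   2 ]
[  0  -5   0  -2 ]
[  0   0  -3   3 ]
[  0   0   0  -4 ]
det(A) = (-1)^0 * (-6) * (-5) * (-3) * (-4) = 360  (0 row swaps -> sign +1)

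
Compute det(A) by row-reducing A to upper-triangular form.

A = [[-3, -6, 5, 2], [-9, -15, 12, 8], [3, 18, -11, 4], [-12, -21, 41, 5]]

det(A) = -162

Forward elimination:
R2 <- R2 - (3)*R1:  [  0   3  -3   2 ]
R3 <- R3 - (-1)*R1:  [  0  12  -6   6 ]
R4 <- R4 - (4)*R1:  [  0   3  21  -3 ]
R3 <- R3 - (4)*R2:  [  0   0   6  -2 ]
R4 <- R4 - (1)*R2:  [  0   0  24  -5 ]
R4 <- R4 - (4)*R3:  [ 0  0  0  3 ]
Upper-triangular form:
[ -3  -6   5   2 ]
[  0   3  -3   2 ]
[  0   0   6  -2 ]
[  0   0   0   3 ]
det(A) = (-1)^0 * (-3) * (3) * (6) * (3) = -162  (0 row swaps -> sign +1)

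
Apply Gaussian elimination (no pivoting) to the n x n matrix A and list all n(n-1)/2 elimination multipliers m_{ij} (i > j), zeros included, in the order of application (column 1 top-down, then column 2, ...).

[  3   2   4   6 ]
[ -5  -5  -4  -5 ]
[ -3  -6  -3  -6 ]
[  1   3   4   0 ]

multipliers: -5/3, -1, 1/3, 12/5, -7/5, -32/27

Forward elimination:
R2 <- R2 - (-5/3)*R1:  [    0  -5/3   8/3     5 ]
R3 <- R3 - (-1)*R1:  [  0  -4   1   0 ]
R4 <- R4 - (1/3)*R1:  [   0  7/3  8/3   -2 ]
R3 <- R3 - (12/5)*R2:  [     0      0  -27/5    -12 ]
R4 <- R4 - (-7/5)*R2:  [    0     0  32/5     5 ]
R4 <- R4 - (-32/27)*R3:  [     0      0      0  -83/9 ]
Multipliers (in order of application): m_{21} = -5/3, m_{31} = -1, m_{41} = 1/3, m_{32} = 12/5, m_{42} = -7/5, m_{43} = -32/27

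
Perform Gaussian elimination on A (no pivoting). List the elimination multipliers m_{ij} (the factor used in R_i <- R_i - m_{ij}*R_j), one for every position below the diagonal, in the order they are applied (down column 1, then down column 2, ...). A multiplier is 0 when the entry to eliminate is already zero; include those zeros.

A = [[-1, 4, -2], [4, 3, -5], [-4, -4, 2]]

multipliers: -4, 4, -20/19

Forward elimination:
R2 <- R2 - (-4)*R1:  [   0   19  -13 ]
R3 <- R3 - (4)*R1:  [   0  -20   10 ]
R3 <- R3 - (-20/19)*R2:  [      0       0  -70/19 ]
Multipliers (in order of application): m_{21} = -4, m_{31} = 4, m_{32} = -20/19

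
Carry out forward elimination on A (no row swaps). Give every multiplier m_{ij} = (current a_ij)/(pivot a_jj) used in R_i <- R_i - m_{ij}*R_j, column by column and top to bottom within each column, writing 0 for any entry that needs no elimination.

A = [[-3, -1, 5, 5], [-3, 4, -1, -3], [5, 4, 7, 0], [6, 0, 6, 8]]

multipliers: 1, -5/3, -2, 7/15, -2/5, 3/4

Forward elimination:
R2 <- R2 - (1)*R1:  [  0   5  -6  -8 ]
R3 <- R3 - (-5/3)*R1:  [    0   7/3  46/3  25/3 ]
R4 <- R4 - (-2)*R1:  [  0  -2  16  18 ]
R3 <- R3 - (7/15)*R2:  [      0       0  272/15  181/15 ]
R4 <- R4 - (-2/5)*R2:  [    0     0  68/5  74/5 ]
R4 <- R4 - (3/4)*R3:  [    0     0     0  23/4 ]
Multipliers (in order of application): m_{21} = 1, m_{31} = -5/3, m_{41} = -2, m_{32} = 7/15, m_{42} = -2/5, m_{43} = 3/4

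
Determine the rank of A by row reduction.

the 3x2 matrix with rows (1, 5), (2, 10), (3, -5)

Row reduction:
R2 <- R2 - (2)*R1:  [ 0  0 ]
R3 <- R3 - (3)*R1:  [   0  -20 ]
R2 <-> R3   (pivot in column 2 was zero)
[ 1    5 ]
[ 0  -20 ]
[ 0    0 ]
Row echelon form:
[ 1    5 ]
[ 0  -20 ]
[ 0    0 ]
Nonzero rows / pivot columns: 2

rank(A) = 2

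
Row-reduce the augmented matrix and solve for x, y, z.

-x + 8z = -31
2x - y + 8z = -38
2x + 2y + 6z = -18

(-1, 4, -4)

Forward elimination on [A|b]:
R2 <- R2 - (-2)*R1:  [    0    -1    24  -100 ]
R3 <- R3 - (-2)*R1:  [   0    2   22  -80 ]
R3 <- R3 - (-2)*R2:  [    0     0    70  -280 ]
Row echelon form:
[ -1   0   8  |   -31 ]
[  0  -1  24  |  -100 ]
[  0   0  70  |  -280 ]
Back-substitution:
z = (-280) / 70 = -4
y = (-100 - (24)*(-4)) / -1 = 4
x = (-31 - (8)*(-4)) / -1 = -1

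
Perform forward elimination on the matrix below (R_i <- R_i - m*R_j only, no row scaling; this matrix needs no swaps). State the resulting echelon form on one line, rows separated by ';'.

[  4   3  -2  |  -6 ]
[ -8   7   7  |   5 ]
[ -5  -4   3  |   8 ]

Forward elimination:
R2 <- R2 - (-2)*R1:  [  0  13   3  -7 ]
R3 <- R3 - (-5/4)*R1:  [    0  -1/4   1/2   1/2 ]
R3 <- R3 - (-1/52)*R2:  [     0      0  29/52  19/52 ]
Row echelon form:
[ 4   3     -2  |     -6 ]
[ 0  13      3  |     -7 ]
[ 0   0  29/52  |  19/52 ]

REF = [4 3 -2 -6; 0 13 3 -7; 0 0 29/52 19/52]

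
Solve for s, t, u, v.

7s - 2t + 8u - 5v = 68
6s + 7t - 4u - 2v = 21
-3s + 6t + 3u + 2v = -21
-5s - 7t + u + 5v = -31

Forward elimination on [A|b]:
R2 <- R2 - (6/7)*R1:  [      0    61/7   -76/7    16/7  -261/7 ]
R3 <- R3 - (-3/7)*R1:  [    0  36/7  45/7  -1/7  57/7 ]
R4 <- R4 - (-5/7)*R1:  [     0  -59/7   47/7   10/7  123/7 ]
R3 <- R3 - (36/61)*R2:  [       0        0   783/61   -91/61  1839/61 ]
R4 <- R4 - (-59/61)*R2:  [        0         0   -231/61    222/61  -1128/61 ]
R4 <- R4 - (-77/261)*R3:  [       0        0        0  835/261  -835/87 ]
Row echelon form:
[ 7    -2       8       -5  |       68 ]
[ 0  61/7   -76/7     16/7  |   -261/7 ]
[ 0     0  783/61   -91/61  |  1839/61 ]
[ 0     0       0  835/261  |  -835/87 ]
Back-substitution:
v = (-835/87) / (835/261) = -3
u = (1839/61 - (-91/61)*(-3)) / (783/61) = 2
t = (-261/7 - (-76/7)*(2) - (16/7)*(-3)) / (61/7) = -1
s = (68 - (-2)*(-1) - (8)*(2) - (-5)*(-3)) / 7 = 5

(5, -1, 2, -3)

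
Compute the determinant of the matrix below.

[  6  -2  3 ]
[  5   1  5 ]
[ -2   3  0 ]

Forward elimination:
R2 <- R2 - (5/6)*R1:  [   0  8/3  5/2 ]
R3 <- R3 - (-1/3)*R1:  [   0  7/3    1 ]
R3 <- R3 - (7/8)*R2:  [      0       0  -19/16 ]
Upper-triangular form:
[ 6   -2       3 ]
[ 0  8/3     5/2 ]
[ 0    0  -19/16 ]
det(A) = (-1)^0 * (6) * (8/3) * (-19/16) = -19  (0 row swaps -> sign +1)

det(A) = -19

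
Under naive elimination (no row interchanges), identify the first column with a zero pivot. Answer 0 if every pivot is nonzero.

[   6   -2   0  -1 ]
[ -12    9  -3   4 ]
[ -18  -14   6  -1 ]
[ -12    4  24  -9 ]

first zero-pivot column = 0

Naive forward elimination:
R2 <- R2 - (-2)*R1:  [  0   5  -3   2 ]
R3 <- R3 - (-3)*R1:  [   0  -20    6   -4 ]
R4 <- R4 - (-2)*R1:  [   0    0   24  -11 ]
R3 <- R3 - (-4)*R2:  [  0   0  -6   4 ]
R4 <- R4 - (-4)*R3:  [ 0  0  0  5 ]
All pivots nonzero; naive elimination completes without hitting a zero pivot.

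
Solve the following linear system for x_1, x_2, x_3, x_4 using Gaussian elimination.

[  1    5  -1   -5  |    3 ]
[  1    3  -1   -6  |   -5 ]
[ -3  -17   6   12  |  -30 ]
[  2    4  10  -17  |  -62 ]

(-5, 3, -3, 2)

Forward elimination on [A|b]:
R2 <- R2 - (1)*R1:  [  0  -2   0  -1  -8 ]
R3 <- R3 - (-3)*R1:  [   0   -2    3   -3  -21 ]
R4 <- R4 - (2)*R1:  [   0   -6   12   -7  -68 ]
R3 <- R3 - (1)*R2:  [   0    0    3   -2  -13 ]
R4 <- R4 - (3)*R2:  [   0    0   12   -4  -44 ]
R4 <- R4 - (4)*R3:  [ 0  0  0  4  8 ]
Row echelon form:
[ 1   5  -1  -5  |    3 ]
[ 0  -2   0  -1  |   -8 ]
[ 0   0   3  -2  |  -13 ]
[ 0   0   0   4  |    8 ]
Back-substitution:
x_4 = (8) / 4 = 2
x_3 = (-13 - (-2)*(2)) / 3 = -3
x_2 = (-8 - (-1)*(2)) / -2 = 3
x_1 = (3 - (5)*(3) - (-1)*(-3) - (-5)*(2)) / 1 = -5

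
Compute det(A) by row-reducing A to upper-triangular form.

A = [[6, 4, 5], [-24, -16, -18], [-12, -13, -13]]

det(A) = 60

Forward elimination:
R2 <- R2 - (-4)*R1:  [ 0  0  2 ]
R3 <- R3 - (-2)*R1:  [  0  -5  -3 ]
R2 <-> R3   (pivot in column 2 was zero)
[ 6   4   5 ]
[ 0  -5  -3 ]
[ 0   0   2 ]
Upper-triangular form:
[ 6   4   5 ]
[ 0  -5  -3 ]
[ 0   0   2 ]
det(A) = (-1)^1 * (6) * (-5) * (2) = 60  (1 row swap -> sign -1)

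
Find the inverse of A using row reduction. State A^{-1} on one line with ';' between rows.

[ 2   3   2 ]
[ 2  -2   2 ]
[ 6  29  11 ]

inverse = [8/5 -1/2 -1/5; 1/5 -1/5 0; -7/5 4/5 1/5]

Gauss-Jordan on [A | I]:
R1 <- (1/2)*R1:  [   1  3/2    1  |  1/2    0    0 ]
R2 <- R2 - (2)*R1:  [  0  -5   0  |  -1   1   0 ]
R3 <- R3 - (6)*R1:  [  0  20   5  |  -3   0   1 ]
R2 <- (1/-5)*R2:  [    0     1     0  |   1/5  -1/5     0 ]
R1 <- R1 - (3/2)*R2:  [    1     0     1  |   1/5  3/10     0 ]
R3 <- R3 - (20)*R2:  [  0   0   5  |  -7   4   1 ]
R3 <- (1/5)*R3:  [    0     0     1  |  -7/5   4/5   1/5 ]
R1 <- R1 - (1)*R3:  [    1     0     0  |   8/5  -1/2  -1/5 ]
Right block of [I | A^{-1}] is the inverse:
[  8/5  -1/2  -1/5 ]
[  1/5  -1/5     0 ]
[ -7/5   4/5   1/5 ]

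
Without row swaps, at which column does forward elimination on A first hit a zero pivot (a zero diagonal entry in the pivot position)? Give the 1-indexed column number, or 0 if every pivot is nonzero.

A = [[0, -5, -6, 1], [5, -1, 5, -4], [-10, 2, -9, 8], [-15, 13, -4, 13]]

Naive forward elimination:
Pivot entry (1,1) is zero but row 2 has 5 in column 1 -> naive elimination stops; a row interchange (e.g. R1 <-> R2) would be required here.

first zero-pivot column = 1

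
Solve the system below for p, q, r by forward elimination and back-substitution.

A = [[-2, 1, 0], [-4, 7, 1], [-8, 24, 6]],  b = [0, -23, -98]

Forward elimination on [A|b]:
R2 <- R2 - (2)*R1:  [   0    5    1  -23 ]
R3 <- R3 - (4)*R1:  [   0   20    6  -98 ]
R3 <- R3 - (4)*R2:  [  0   0   2  -6 ]
Row echelon form:
[ -2  1  0  |    0 ]
[  0  5  1  |  -23 ]
[  0  0  2  |   -6 ]
Back-substitution:
r = (-6) / 2 = -3
q = (-23 - (1)*(-3)) / 5 = -4
p = (0 - (1)*(-4)) / -2 = -2

(-2, -4, -3)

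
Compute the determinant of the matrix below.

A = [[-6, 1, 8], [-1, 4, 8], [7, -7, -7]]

det(A) = -287

Forward elimination:
R2 <- R2 - (1/6)*R1:  [    0  23/6  20/3 ]
R3 <- R3 - (-7/6)*R1:  [     0  -35/6    7/3 ]
R3 <- R3 - (-35/23)*R2:  [      0       0  287/23 ]
Upper-triangular form:
[ -6     1       8 ]
[  0  23/6    20/3 ]
[  0     0  287/23 ]
det(A) = (-1)^0 * (-6) * (23/6) * (287/23) = -287  (0 row swaps -> sign +1)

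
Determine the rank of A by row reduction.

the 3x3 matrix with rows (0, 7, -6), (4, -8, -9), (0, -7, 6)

Row reduction:
R1 <-> R2   (pivot in column 1 was zero)
[ 4  -8  -9 ]
[ 0   7  -6 ]
[ 0  -7   6 ]
R3 <- R3 - (-1)*R2:  [ 0  0  0 ]
Row echelon form:
[ 4  -8  -9 ]
[ 0   7  -6 ]
[ 0   0   0 ]
Nonzero rows / pivot columns: 2

rank(A) = 2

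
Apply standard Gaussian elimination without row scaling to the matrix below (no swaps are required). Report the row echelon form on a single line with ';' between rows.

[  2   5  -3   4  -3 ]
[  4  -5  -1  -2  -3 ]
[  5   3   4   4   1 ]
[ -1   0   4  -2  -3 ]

REF = [2 5 -3 4 -3; 0 -15 5 -10 3; 0 0 25/3 1/3 33/5; 0 0 0 -9/5 -166/25]

Forward elimination:
R2 <- R2 - (2)*R1:  [   0  -15    5  -10    3 ]
R3 <- R3 - (5/2)*R1:  [     0  -19/2   23/2     -6   17/2 ]
R4 <- R4 - (-1/2)*R1:  [    0   5/2   5/2     0  -9/2 ]
R3 <- R3 - (19/30)*R2:  [    0     0  25/3   1/3  33/5 ]
R4 <- R4 - (-1/6)*R2:  [    0     0  10/3  -5/3    -4 ]
R4 <- R4 - (2/5)*R3:  [       0        0        0     -9/5  -166/25 ]
Row echelon form:
[ 2    5    -3     4       -3 ]
[ 0  -15     5   -10        3 ]
[ 0    0  25/3   1/3     33/5 ]
[ 0    0     0  -9/5  -166/25 ]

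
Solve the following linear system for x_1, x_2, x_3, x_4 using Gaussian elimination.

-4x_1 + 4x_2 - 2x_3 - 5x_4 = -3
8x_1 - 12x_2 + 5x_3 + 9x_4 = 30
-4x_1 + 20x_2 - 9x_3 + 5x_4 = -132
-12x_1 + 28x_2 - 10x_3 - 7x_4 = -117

(-2, -4, 5, -3)

Forward elimination on [A|b]:
R2 <- R2 - (-2)*R1:  [  0  -4   1  -1  24 ]
R3 <- R3 - (1)*R1:  [    0    16    -7    10  -129 ]
R4 <- R4 - (3)*R1:  [    0    16    -4     8  -108 ]
R3 <- R3 - (-4)*R2:  [   0    0   -3    6  -33 ]
R4 <- R4 - (-4)*R2:  [   0    0    0    4  -12 ]
Row echelon form:
[ -4   4  -2  -5  |   -3 ]
[  0  -4   1  -1  |   24 ]
[  0   0  -3   6  |  -33 ]
[  0   0   0   4  |  -12 ]
Back-substitution:
x_4 = (-12) / 4 = -3
x_3 = (-33 - (6)*(-3)) / -3 = 5
x_2 = (24 - (1)*(5) - (-1)*(-3)) / -4 = -4
x_1 = (-3 - (4)*(-4) - (-2)*(5) - (-5)*(-3)) / -4 = -2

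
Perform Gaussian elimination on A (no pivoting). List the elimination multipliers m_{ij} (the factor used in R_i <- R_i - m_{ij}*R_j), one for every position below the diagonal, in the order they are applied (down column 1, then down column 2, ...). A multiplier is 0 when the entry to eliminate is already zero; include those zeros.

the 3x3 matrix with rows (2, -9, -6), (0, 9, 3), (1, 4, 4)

Forward elimination:
R2: entry in column 1 is already 0 -> m_{21} = 0 (no row operation needed)
R3 <- R3 - (1/2)*R1:  [    0  17/2     7 ]
R3 <- R3 - (17/18)*R2:  [    0     0  25/6 ]
Multipliers (in order of application): m_{21} = 0, m_{31} = 1/2, m_{32} = 17/18

multipliers: 0, 1/2, 17/18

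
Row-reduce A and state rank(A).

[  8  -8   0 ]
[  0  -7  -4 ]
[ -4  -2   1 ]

rank(A) = 3

Row reduction:
R3 <- R3 - (-1/2)*R1:  [  0  -6   1 ]
R3 <- R3 - (6/7)*R2:  [    0     0  31/7 ]
Row echelon form:
[ 8  -8     0 ]
[ 0  -7    -4 ]
[ 0   0  31/7 ]
Nonzero rows / pivot columns: 3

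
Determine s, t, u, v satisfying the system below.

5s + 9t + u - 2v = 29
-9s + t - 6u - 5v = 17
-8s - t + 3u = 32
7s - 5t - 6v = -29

Forward elimination on [A|b]:
R2 <- R2 - (-9/5)*R1:  [     0   86/5  -21/5  -43/5  346/5 ]
R3 <- R3 - (-8/5)*R1:  [     0   67/5   23/5  -16/5  392/5 ]
R4 <- R4 - (7/5)*R1:  [      0   -88/5    -7/5   -16/5  -348/5 ]
R3 <- R3 - (67/86)*R2:  [       0        0   677/86      7/2  1053/43 ]
R4 <- R4 - (-44/43)*R2:  [       0        0  -245/43      -12    52/43 ]
R4 <- R4 - (-490/677)*R3:  [         0          0          0  -6409/677  12818/677 ]
Row echelon form:
[ 5     9       1         -2  |         29 ]
[ 0  86/5   -21/5      -43/5  |      346/5 ]
[ 0     0  677/86        7/2  |    1053/43 ]
[ 0     0       0  -6409/677  |  12818/677 ]
Back-substitution:
v = (12818/677) / (-6409/677) = -2
u = (1053/43 - (7/2)*(-2)) / (677/86) = 4
t = (346/5 - (-21/5)*(4) - (-43/5)*(-2)) / (86/5) = 4
s = (29 - (9)*(4) - (1)*(4) - (-2)*(-2)) / 5 = -3

(-3, 4, 4, -2)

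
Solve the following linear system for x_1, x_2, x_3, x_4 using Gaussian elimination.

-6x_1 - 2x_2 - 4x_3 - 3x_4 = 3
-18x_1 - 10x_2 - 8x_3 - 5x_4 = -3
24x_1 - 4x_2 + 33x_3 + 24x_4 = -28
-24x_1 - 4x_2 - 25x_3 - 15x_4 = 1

(-3, 4, 4, -3)

Forward elimination on [A|b]:
R2 <- R2 - (3)*R1:  [   0   -4    4    4  -12 ]
R3 <- R3 - (-4)*R1:  [   0  -12   17   12  -16 ]
R4 <- R4 - (4)*R1:  [   0    4   -9   -3  -11 ]
R3 <- R3 - (3)*R2:  [  0   0   5   0  20 ]
R4 <- R4 - (-1)*R2:  [   0    0   -5    1  -23 ]
R4 <- R4 - (-1)*R3:  [  0   0   0   1  -3 ]
Row echelon form:
[ -6  -2  -4  -3  |    3 ]
[  0  -4   4   4  |  -12 ]
[  0   0   5   0  |   20 ]
[  0   0   0   1  |   -3 ]
Back-substitution:
x_4 = (-3) / 1 = -3
x_3 = (20) / 5 = 4
x_2 = (-12 - (4)*(4) - (4)*(-3)) / -4 = 4
x_1 = (3 - (-2)*(4) - (-4)*(4) - (-3)*(-3)) / -6 = -3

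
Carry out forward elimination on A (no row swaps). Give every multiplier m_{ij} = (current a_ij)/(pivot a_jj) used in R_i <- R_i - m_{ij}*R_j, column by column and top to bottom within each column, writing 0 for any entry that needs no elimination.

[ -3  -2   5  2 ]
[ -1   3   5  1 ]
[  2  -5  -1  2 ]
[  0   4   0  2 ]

Forward elimination:
R2 <- R2 - (1/3)*R1:  [    0  11/3  10/3   1/3 ]
R3 <- R3 - (-2/3)*R1:  [     0  -19/3    7/3   10/3 ]
R4: entry in column 1 is already 0 -> m_{41} = 0 (no row operation needed)
R3 <- R3 - (-19/11)*R2:  [     0      0  89/11  43/11 ]
R4 <- R4 - (12/11)*R2:  [      0       0  -40/11   18/11 ]
R4 <- R4 - (-40/89)*R3:  [      0       0       0  302/89 ]
Multipliers (in order of application): m_{21} = 1/3, m_{31} = -2/3, m_{41} = 0, m_{32} = -19/11, m_{42} = 12/11, m_{43} = -40/89

multipliers: 1/3, -2/3, 0, -19/11, 12/11, -40/89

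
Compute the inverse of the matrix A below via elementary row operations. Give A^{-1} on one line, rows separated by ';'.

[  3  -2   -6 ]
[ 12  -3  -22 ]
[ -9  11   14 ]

inverse = [-20/9 19/45 -13/45; -1/3 2/15 1/15; -7/6 1/6 -1/6]

Gauss-Jordan on [A | I]:
R1 <- (1/3)*R1:  [    1  -2/3    -2  |   1/3     0     0 ]
R2 <- R2 - (12)*R1:  [  0   5   2  |  -4   1   0 ]
R3 <- R3 - (-9)*R1:  [  0   5  -4  |   3   0   1 ]
R2 <- (1/5)*R2:  [    0     1   2/5  |  -4/5   1/5     0 ]
R1 <- R1 - (-2/3)*R2:  [      1       0  -26/15  |    -1/5    2/15       0 ]
R3 <- R3 - (5)*R2:  [  0   0  -6  |   7  -1   1 ]
R3 <- (1/-6)*R3:  [    0     0     1  |  -7/6   1/6  -1/6 ]
R1 <- R1 - (-26/15)*R3:  [      1       0       0  |   -20/9   19/45  -13/45 ]
R2 <- R2 - (2/5)*R3:  [    0     1     0  |  -1/3  2/15  1/15 ]
Right block of [I | A^{-1}] is the inverse:
[ -20/9  19/45  -13/45 ]
[  -1/3   2/15    1/15 ]
[  -7/6    1/6    -1/6 ]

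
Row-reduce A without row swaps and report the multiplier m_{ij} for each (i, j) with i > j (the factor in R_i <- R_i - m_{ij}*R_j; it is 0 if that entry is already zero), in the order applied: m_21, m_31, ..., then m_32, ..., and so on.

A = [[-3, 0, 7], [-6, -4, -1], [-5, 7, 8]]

Forward elimination:
R2 <- R2 - (2)*R1:  [   0   -4  -15 ]
R3 <- R3 - (5/3)*R1:  [     0      7  -11/3 ]
R3 <- R3 - (-7/4)*R2:  [       0        0  -359/12 ]
Multipliers (in order of application): m_{21} = 2, m_{31} = 5/3, m_{32} = -7/4

multipliers: 2, 5/3, -7/4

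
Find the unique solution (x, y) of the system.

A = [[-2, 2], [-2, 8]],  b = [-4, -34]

Forward elimination on [A|b]:
R2 <- R2 - (1)*R1:  [   0    6  -30 ]
Row echelon form:
[ -2  2  |   -4 ]
[  0  6  |  -30 ]
Back-substitution:
y = (-30) / 6 = -5
x = (-4 - (2)*(-5)) / -2 = -3

(-3, -5)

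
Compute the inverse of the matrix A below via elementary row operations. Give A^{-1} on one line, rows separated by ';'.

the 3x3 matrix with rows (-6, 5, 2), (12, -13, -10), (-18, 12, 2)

inverse = [47/18 7/18 -2/3; 13/3 2/3 -1; -5/2 -1/2 1/2]

Gauss-Jordan on [A | I]:
R1 <- (1/-6)*R1:  [    1  -5/6  -1/3  |  -1/6     0     0 ]
R2 <- R2 - (12)*R1:  [  0  -3  -6  |   2   1   0 ]
R3 <- R3 - (-18)*R1:  [  0  -3  -4  |  -3   0   1 ]
R2 <- (1/-3)*R2:  [    0     1     2  |  -2/3  -1/3     0 ]
R1 <- R1 - (-5/6)*R2:  [      1       0     4/3  |  -13/18   -5/18       0 ]
R3 <- R3 - (-3)*R2:  [  0   0   2  |  -5  -1   1 ]
R3 <- (1/2)*R3:  [    0     0     1  |  -5/2  -1/2   1/2 ]
R1 <- R1 - (4/3)*R3:  [     1      0      0  |  47/18   7/18   -2/3 ]
R2 <- R2 - (2)*R3:  [    0     1     0  |  13/3   2/3    -1 ]
Right block of [I | A^{-1}] is the inverse:
[ 47/18  7/18  -2/3 ]
[  13/3   2/3    -1 ]
[  -5/2  -1/2   1/2 ]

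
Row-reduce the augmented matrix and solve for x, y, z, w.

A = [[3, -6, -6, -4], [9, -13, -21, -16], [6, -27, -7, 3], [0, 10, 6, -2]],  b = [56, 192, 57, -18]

(4, -1, -3, -5)

Forward elimination on [A|b]:
R2 <- R2 - (3)*R1:  [  0   5  -3  -4  24 ]
R3 <- R3 - (2)*R1:  [   0  -15    5   11  -55 ]
R3 <- R3 - (-3)*R2:  [  0   0  -4  -1  17 ]
R4 <- R4 - (2)*R2:  [   0    0   12    6  -66 ]
R4 <- R4 - (-3)*R3:  [   0    0    0    3  -15 ]
Row echelon form:
[ 3  -6  -6  -4  |   56 ]
[ 0   5  -3  -4  |   24 ]
[ 0   0  -4  -1  |   17 ]
[ 0   0   0   3  |  -15 ]
Back-substitution:
w = (-15) / 3 = -5
z = (17 - (-1)*(-5)) / -4 = -3
y = (24 - (-3)*(-3) - (-4)*(-5)) / 5 = -1
x = (56 - (-6)*(-1) - (-6)*(-3) - (-4)*(-5)) / 3 = 4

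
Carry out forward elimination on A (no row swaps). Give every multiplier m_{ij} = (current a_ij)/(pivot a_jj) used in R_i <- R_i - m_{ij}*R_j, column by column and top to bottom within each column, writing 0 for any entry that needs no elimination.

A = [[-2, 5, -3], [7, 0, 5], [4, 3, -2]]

Forward elimination:
R2 <- R2 - (-7/2)*R1:  [     0   35/2  -11/2 ]
R3 <- R3 - (-2)*R1:  [  0  13  -8 ]
R3 <- R3 - (26/35)*R2:  [       0        0  -137/35 ]
Multipliers (in order of application): m_{21} = -7/2, m_{31} = -2, m_{32} = 26/35

multipliers: -7/2, -2, 26/35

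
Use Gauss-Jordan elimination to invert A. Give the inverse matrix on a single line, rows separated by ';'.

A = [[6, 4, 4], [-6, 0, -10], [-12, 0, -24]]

inverse = [0 -1 5/12; 1/4 1 -3/8; 0 1/2 -1/4]

Gauss-Jordan on [A | I]:
R1 <- (1/6)*R1:  [   1  2/3  2/3  |  1/6    0    0 ]
R2 <- R2 - (-6)*R1:  [  0   4  -6  |   1   1   0 ]
R3 <- R3 - (-12)*R1:  [   0    8  -16  |    2    0    1 ]
R2 <- (1/4)*R2:  [    0     1  -3/2  |   1/4   1/4     0 ]
R1 <- R1 - (2/3)*R2:  [    1     0   5/3  |     0  -1/6     0 ]
R3 <- R3 - (8)*R2:  [  0   0  -4  |   0  -2   1 ]
R3 <- (1/-4)*R3:  [    0     0     1  |     0   1/2  -1/4 ]
R1 <- R1 - (5/3)*R3:  [    1     0     0  |     0    -1  5/12 ]
R2 <- R2 - (-3/2)*R3:  [    0     1     0  |   1/4     1  -3/8 ]
Right block of [I | A^{-1}] is the inverse:
[   0   -1  5/12 ]
[ 1/4    1  -3/8 ]
[   0  1/2  -1/4 ]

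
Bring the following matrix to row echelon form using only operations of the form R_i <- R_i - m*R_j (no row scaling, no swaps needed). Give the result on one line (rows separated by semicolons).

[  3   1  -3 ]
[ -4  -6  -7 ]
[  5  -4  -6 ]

REF = [3 1 -3; 0 -14/3 -11; 0 0 173/14]

Forward elimination:
R2 <- R2 - (-4/3)*R1:  [     0  -14/3    -11 ]
R3 <- R3 - (5/3)*R1:  [     0  -17/3     -1 ]
R3 <- R3 - (17/14)*R2:  [      0       0  173/14 ]
Row echelon form:
[ 3      1      -3 ]
[ 0  -14/3     -11 ]
[ 0      0  173/14 ]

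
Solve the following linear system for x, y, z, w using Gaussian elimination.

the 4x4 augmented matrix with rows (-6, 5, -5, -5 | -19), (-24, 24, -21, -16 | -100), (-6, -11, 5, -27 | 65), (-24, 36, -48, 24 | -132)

Forward elimination on [A|b]:
R2 <- R2 - (4)*R1:  [   0    4   -1    4  -24 ]
R3 <- R3 - (1)*R1:  [   0  -16   10  -22   84 ]
R4 <- R4 - (4)*R1:  [   0   16  -28   44  -56 ]
R3 <- R3 - (-4)*R2:  [   0    0    6   -6  -12 ]
R4 <- R4 - (4)*R2:  [   0    0  -24   28   40 ]
R4 <- R4 - (-4)*R3:  [  0   0   0   4  -8 ]
Row echelon form:
[ -6  5  -5  -5  |  -19 ]
[  0  4  -1   4  |  -24 ]
[  0  0   6  -6  |  -12 ]
[  0  0   0   4  |   -8 ]
Back-substitution:
w = (-8) / 4 = -2
z = (-12 - (-6)*(-2)) / 6 = -4
y = (-24 - (-1)*(-4) - (4)*(-2)) / 4 = -5
x = (-19 - (5)*(-5) - (-5)*(-4) - (-5)*(-2)) / -6 = 4

(4, -5, -4, -2)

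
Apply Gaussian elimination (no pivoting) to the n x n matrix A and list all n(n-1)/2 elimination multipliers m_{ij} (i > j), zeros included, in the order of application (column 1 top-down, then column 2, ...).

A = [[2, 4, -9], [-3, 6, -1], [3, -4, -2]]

Forward elimination:
R2 <- R2 - (-3/2)*R1:  [     0     12  -29/2 ]
R3 <- R3 - (3/2)*R1:  [    0   -10  23/2 ]
R3 <- R3 - (-5/6)*R2:  [     0      0  -7/12 ]
Multipliers (in order of application): m_{21} = -3/2, m_{31} = 3/2, m_{32} = -5/6

multipliers: -3/2, 3/2, -5/6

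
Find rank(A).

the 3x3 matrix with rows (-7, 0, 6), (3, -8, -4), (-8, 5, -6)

Row reduction:
R2 <- R2 - (-3/7)*R1:  [     0     -8  -10/7 ]
R3 <- R3 - (8/7)*R1:  [     0      5  -90/7 ]
R3 <- R3 - (-5/8)*R2:  [     0      0  -55/4 ]
Row echelon form:
[ -7   0      6 ]
[  0  -8  -10/7 ]
[  0   0  -55/4 ]
Nonzero rows / pivot columns: 3

rank(A) = 3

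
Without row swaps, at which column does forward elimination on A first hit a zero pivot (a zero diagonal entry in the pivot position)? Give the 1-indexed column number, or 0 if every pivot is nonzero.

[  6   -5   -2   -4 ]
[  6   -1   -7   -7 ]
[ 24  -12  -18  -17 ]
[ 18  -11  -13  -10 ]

Naive forward elimination:
R2 <- R2 - (1)*R1:  [  0   4  -5  -3 ]
R3 <- R3 - (4)*R1:  [   0    8  -10   -1 ]
R4 <- R4 - (3)*R1:  [  0   4  -7   2 ]
R3 <- R3 - (2)*R2:  [ 0  0  0  5 ]
R4 <- R4 - (1)*R2:  [  0   0  -2   5 ]
Matrix at this point:
[ 6  -5  -2  -4 ]
[ 0   4  -5  -3 ]
[ 0   0   0   5 ]
[ 0   0  -2   5 ]
Pivot entry (3,3) is zero but row 4 has -2 in column 3 -> naive elimination stops; a row interchange (e.g. R3 <-> R4) would be required here.

first zero-pivot column = 3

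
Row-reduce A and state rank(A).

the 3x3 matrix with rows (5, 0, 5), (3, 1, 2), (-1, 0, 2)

rank(A) = 3

Row reduction:
R2 <- R2 - (3/5)*R1:  [  0   1  -1 ]
R3 <- R3 - (-1/5)*R1:  [ 0  0  3 ]
Row echelon form:
[ 5  0   5 ]
[ 0  1  -1 ]
[ 0  0   3 ]
Nonzero rows / pivot columns: 3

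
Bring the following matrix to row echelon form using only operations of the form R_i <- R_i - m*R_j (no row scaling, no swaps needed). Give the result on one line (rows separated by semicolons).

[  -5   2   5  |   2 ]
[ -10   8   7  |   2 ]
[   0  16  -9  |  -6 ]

REF = [-5 2 5 2; 0 4 -3 -2; 0 0 3 2]

Forward elimination:
R2 <- R2 - (2)*R1:  [  0   4  -3  -2 ]
R3 <- R3 - (4)*R2:  [ 0  0  3  2 ]
Row echelon form:
[ -5  2   5  |   2 ]
[  0  4  -3  |  -2 ]
[  0  0   3  |   2 ]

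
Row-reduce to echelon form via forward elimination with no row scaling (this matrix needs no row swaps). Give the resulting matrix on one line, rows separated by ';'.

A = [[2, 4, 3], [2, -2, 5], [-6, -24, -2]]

REF = [2 4 3; 0 -6 2; 0 0 3]

Forward elimination:
R2 <- R2 - (1)*R1:  [  0  -6   2 ]
R3 <- R3 - (-3)*R1:  [   0  -12    7 ]
R3 <- R3 - (2)*R2:  [ 0  0  3 ]
Row echelon form:
[ 2   4  3 ]
[ 0  -6  2 ]
[ 0   0  3 ]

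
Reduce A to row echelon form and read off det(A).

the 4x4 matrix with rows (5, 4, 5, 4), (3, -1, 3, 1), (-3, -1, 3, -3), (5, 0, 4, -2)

det(A) = 464

Forward elimination:
R2 <- R2 - (3/5)*R1:  [     0  -17/5      0   -7/5 ]
R3 <- R3 - (-3/5)*R1:  [    0   7/5     6  -3/5 ]
R4 <- R4 - (1)*R1:  [  0  -4  -1  -6 ]
R3 <- R3 - (-7/17)*R2:  [      0       0       6  -20/17 ]
R4 <- R4 - (20/17)*R2:  [      0       0      -1  -74/17 ]
R4 <- R4 - (-1/6)*R3:  [       0        0        0  -232/51 ]
Upper-triangular form:
[ 5      4  5        4 ]
[ 0  -17/5  0     -7/5 ]
[ 0      0  6   -20/17 ]
[ 0      0  0  -232/51 ]
det(A) = (-1)^0 * (5) * (-17/5) * (6) * (-232/51) = 464  (0 row swaps -> sign +1)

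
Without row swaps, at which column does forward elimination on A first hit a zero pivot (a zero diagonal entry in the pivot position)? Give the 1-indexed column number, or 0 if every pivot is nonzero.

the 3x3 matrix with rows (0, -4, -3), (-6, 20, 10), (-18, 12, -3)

Naive forward elimination:
Pivot entry (1,1) is zero but row 2 has -6 in column 1 -> naive elimination stops; a row interchange (e.g. R1 <-> R2) would be required here.

first zero-pivot column = 1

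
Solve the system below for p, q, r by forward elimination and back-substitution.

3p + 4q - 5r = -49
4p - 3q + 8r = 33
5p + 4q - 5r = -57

(-4, -3, 5)

Forward elimination on [A|b]:
R2 <- R2 - (4/3)*R1:  [     0  -25/3   44/3  295/3 ]
R3 <- R3 - (5/3)*R1:  [    0  -8/3  10/3  74/3 ]
R3 <- R3 - (8/25)*R2:  [      0       0  -34/25   -34/5 ]
Row echelon form:
[ 3      4      -5  |    -49 ]
[ 0  -25/3    44/3  |  295/3 ]
[ 0      0  -34/25  |  -34/5 ]
Back-substitution:
r = (-34/5) / (-34/25) = 5
q = (295/3 - (44/3)*(5)) / (-25/3) = -3
p = (-49 - (4)*(-3) - (-5)*(5)) / 3 = -4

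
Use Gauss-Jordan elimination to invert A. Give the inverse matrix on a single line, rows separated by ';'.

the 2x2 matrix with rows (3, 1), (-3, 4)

Gauss-Jordan on [A | I]:
R1 <- (1/3)*R1:  [   1  1/3  |  1/3    0 ]
R2 <- R2 - (-3)*R1:  [ 0  5  |  1  1 ]
R2 <- (1/5)*R2:  [   0    1  |  1/5  1/5 ]
R1 <- R1 - (1/3)*R2:  [     1      0  |   4/15  -1/15 ]
Right block of [I | A^{-1}] is the inverse:
[ 4/15  -1/15 ]
[  1/5    1/5 ]

inverse = [4/15 -1/15; 1/5 1/5]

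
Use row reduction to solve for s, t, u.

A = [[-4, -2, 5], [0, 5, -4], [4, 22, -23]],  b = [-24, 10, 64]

(5, 2, 0)

Forward elimination on [A|b]:
R3 <- R3 - (-1)*R1:  [   0   20  -18   40 ]
R3 <- R3 - (4)*R2:  [  0   0  -2   0 ]
Row echelon form:
[ -4  -2   5  |  -24 ]
[  0   5  -4  |   10 ]
[  0   0  -2  |    0 ]
Back-substitution:
u = (0) / -2 = 0
t = (10 - (-4)*(0)) / 5 = 2
s = (-24 - (-2)*(2) - (5)*(0)) / -4 = 5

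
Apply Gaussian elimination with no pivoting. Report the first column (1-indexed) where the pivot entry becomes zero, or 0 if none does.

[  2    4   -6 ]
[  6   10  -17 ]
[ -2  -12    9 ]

first zero-pivot column = 0

Naive forward elimination:
R2 <- R2 - (3)*R1:  [  0  -2   1 ]
R3 <- R3 - (-1)*R1:  [  0  -8   3 ]
R3 <- R3 - (4)*R2:  [  0   0  -1 ]
All pivots nonzero; naive elimination completes without hitting a zero pivot.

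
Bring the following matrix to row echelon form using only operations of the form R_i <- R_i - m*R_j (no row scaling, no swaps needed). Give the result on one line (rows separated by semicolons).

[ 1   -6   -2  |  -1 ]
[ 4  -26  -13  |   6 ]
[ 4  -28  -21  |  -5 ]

Forward elimination:
R2 <- R2 - (4)*R1:  [  0  -2  -5  10 ]
R3 <- R3 - (4)*R1:  [   0   -4  -13   -1 ]
R3 <- R3 - (2)*R2:  [   0    0   -3  -21 ]
Row echelon form:
[ 1  -6  -2  |   -1 ]
[ 0  -2  -5  |   10 ]
[ 0   0  -3  |  -21 ]

REF = [1 -6 -2 -1; 0 -2 -5 10; 0 0 -3 -21]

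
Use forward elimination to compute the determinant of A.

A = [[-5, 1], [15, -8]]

det(A) = 25

Forward elimination:
R2 <- R2 - (-3)*R1:  [  0  -5 ]
Upper-triangular form:
[ -5   1 ]
[  0  -5 ]
det(A) = (-1)^0 * (-5) * (-5) = 25  (0 row swaps -> sign +1)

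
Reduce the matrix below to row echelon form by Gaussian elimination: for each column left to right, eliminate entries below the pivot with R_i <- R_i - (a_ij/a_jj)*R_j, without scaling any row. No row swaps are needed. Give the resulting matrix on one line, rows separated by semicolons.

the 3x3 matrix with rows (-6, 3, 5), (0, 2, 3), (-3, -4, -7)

Forward elimination:
R3 <- R3 - (1/2)*R1:  [     0  -11/2  -19/2 ]
R3 <- R3 - (-11/4)*R2:  [    0     0  -5/4 ]
Row echelon form:
[ -6  3     5 ]
[  0  2     3 ]
[  0  0  -5/4 ]

REF = [-6 3 5; 0 2 3; 0 0 -5/4]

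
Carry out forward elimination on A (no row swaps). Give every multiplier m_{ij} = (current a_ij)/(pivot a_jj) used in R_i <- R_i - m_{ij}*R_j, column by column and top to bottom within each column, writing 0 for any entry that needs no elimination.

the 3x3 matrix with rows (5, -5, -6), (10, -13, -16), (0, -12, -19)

Forward elimination:
R2 <- R2 - (2)*R1:  [  0  -3  -4 ]
R3: entry in column 1 is already 0 -> m_{31} = 0 (no row operation needed)
R3 <- R3 - (4)*R2:  [  0   0  -3 ]
Multipliers (in order of application): m_{21} = 2, m_{31} = 0, m_{32} = 4

multipliers: 2, 0, 4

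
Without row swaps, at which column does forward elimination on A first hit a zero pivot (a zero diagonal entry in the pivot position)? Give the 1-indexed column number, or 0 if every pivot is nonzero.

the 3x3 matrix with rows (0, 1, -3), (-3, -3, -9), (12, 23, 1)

Naive forward elimination:
Pivot entry (1,1) is zero but row 2 has -3 in column 1 -> naive elimination stops; a row interchange (e.g. R1 <-> R2) would be required here.

first zero-pivot column = 1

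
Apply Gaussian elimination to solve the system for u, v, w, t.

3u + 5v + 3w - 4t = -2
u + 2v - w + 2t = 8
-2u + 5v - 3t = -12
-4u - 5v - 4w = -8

Forward elimination on [A|b]:
R2 <- R2 - (1/3)*R1:  [    0   1/3    -2  10/3  26/3 ]
R3 <- R3 - (-2/3)*R1:  [     0   25/3      2  -17/3  -40/3 ]
R4 <- R4 - (-4/3)*R1:  [     0    5/3      0  -16/3  -32/3 ]
R3 <- R3 - (25)*R2:  [    0     0    52   -89  -230 ]
R4 <- R4 - (5)*R2:  [   0    0   10  -22  -54 ]
R4 <- R4 - (5/26)*R3:  [       0        0        0  -127/26  -127/13 ]
Row echelon form:
[ 3    5   3       -4  |       -2 ]
[ 0  1/3  -2     10/3  |     26/3 ]
[ 0    0  52      -89  |     -230 ]
[ 0    0   0  -127/26  |  -127/13 ]
Back-substitution:
t = (-127/13) / (-127/26) = 2
w = (-230 - (-89)*(2)) / 52 = -1
v = (26/3 - (-2)*(-1) - (10/3)*(2)) / (1/3) = 0
u = (-2 - (5)*(0) - (3)*(-1) - (-4)*(2)) / 3 = 3

(3, 0, -1, 2)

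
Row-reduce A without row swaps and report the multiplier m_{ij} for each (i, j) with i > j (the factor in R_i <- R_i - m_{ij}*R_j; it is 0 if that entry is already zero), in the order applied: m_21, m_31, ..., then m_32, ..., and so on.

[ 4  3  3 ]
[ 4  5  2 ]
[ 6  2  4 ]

multipliers: 1, 3/2, -5/4

Forward elimination:
R2 <- R2 - (1)*R1:  [  0   2  -1 ]
R3 <- R3 - (3/2)*R1:  [    0  -5/2  -1/2 ]
R3 <- R3 - (-5/4)*R2:  [    0     0  -7/4 ]
Multipliers (in order of application): m_{21} = 1, m_{31} = 3/2, m_{32} = -5/4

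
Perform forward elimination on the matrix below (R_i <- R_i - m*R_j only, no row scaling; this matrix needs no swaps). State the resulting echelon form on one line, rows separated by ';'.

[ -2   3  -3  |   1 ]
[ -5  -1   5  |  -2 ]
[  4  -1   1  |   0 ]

REF = [-2 3 -3 1; 0 -17/2 25/2 -9/2; 0 0 40/17 -11/17]

Forward elimination:
R2 <- R2 - (5/2)*R1:  [     0  -17/2   25/2   -9/2 ]
R3 <- R3 - (-2)*R1:  [  0   5  -5   2 ]
R3 <- R3 - (-10/17)*R2:  [      0       0   40/17  -11/17 ]
Row echelon form:
[ -2      3     -3  |       1 ]
[  0  -17/2   25/2  |    -9/2 ]
[  0      0  40/17  |  -11/17 ]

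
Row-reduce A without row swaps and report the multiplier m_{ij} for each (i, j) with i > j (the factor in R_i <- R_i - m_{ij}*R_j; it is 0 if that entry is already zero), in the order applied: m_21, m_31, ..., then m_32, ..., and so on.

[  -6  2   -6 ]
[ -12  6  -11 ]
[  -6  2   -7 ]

Forward elimination:
R2 <- R2 - (2)*R1:  [ 0  2  1 ]
R3 <- R3 - (1)*R1:  [  0   0  -1 ]
R3: entry in column 2 is already 0 -> m_{32} = 0 (no row operation needed)
Multipliers (in order of application): m_{21} = 2, m_{31} = 1, m_{32} = 0

multipliers: 2, 1, 0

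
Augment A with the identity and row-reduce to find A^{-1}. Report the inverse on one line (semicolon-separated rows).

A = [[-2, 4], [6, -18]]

inverse = [-3/2 -1/3; -1/2 -1/6]

Gauss-Jordan on [A | I]:
R1 <- (1/-2)*R1:  [    1    -2  |  -1/2     0 ]
R2 <- R2 - (6)*R1:  [  0  -6  |   3   1 ]
R2 <- (1/-6)*R2:  [    0     1  |  -1/2  -1/6 ]
R1 <- R1 - (-2)*R2:  [    1     0  |  -3/2  -1/3 ]
Right block of [I | A^{-1}] is the inverse:
[ -3/2  -1/3 ]
[ -1/2  -1/6 ]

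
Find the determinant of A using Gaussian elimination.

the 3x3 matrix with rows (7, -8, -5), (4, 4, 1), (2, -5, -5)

det(A) = -141

Forward elimination:
R2 <- R2 - (4/7)*R1:  [    0  60/7  27/7 ]
R3 <- R3 - (2/7)*R1:  [     0  -19/7  -25/7 ]
R3 <- R3 - (-19/60)*R2:  [      0       0  -47/20 ]
Upper-triangular form:
[ 7    -8      -5 ]
[ 0  60/7    27/7 ]
[ 0     0  -47/20 ]
det(A) = (-1)^0 * (7) * (60/7) * (-47/20) = -141  (0 row swaps -> sign +1)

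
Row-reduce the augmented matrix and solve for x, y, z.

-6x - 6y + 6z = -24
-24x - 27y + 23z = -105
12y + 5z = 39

Forward elimination on [A|b]:
R2 <- R2 - (4)*R1:  [  0  -3  -1  -9 ]
R3 <- R3 - (-4)*R2:  [ 0  0  1  3 ]
Row echelon form:
[ -6  -6   6  |  -24 ]
[  0  -3  -1  |   -9 ]
[  0   0   1  |    3 ]
Back-substitution:
z = (3) / 1 = 3
y = (-9 - (-1)*(3)) / -3 = 2
x = (-24 - (-6)*(2) - (6)*(3)) / -6 = 5

(5, 2, 3)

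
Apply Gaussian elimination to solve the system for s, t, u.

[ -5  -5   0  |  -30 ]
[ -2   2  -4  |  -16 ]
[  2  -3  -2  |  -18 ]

(2, 4, 5)

Forward elimination on [A|b]:
R2 <- R2 - (2/5)*R1:  [  0   4  -4  -4 ]
R3 <- R3 - (-2/5)*R1:  [   0   -5   -2  -30 ]
R3 <- R3 - (-5/4)*R2:  [   0    0   -7  -35 ]
Row echelon form:
[ -5  -5   0  |  -30 ]
[  0   4  -4  |   -4 ]
[  0   0  -7  |  -35 ]
Back-substitution:
u = (-35) / -7 = 5
t = (-4 - (-4)*(5)) / 4 = 4
s = (-30 - (-5)*(4)) / -5 = 2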